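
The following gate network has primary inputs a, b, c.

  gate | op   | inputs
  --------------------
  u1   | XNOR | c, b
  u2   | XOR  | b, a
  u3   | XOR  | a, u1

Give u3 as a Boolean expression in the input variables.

a XOR (c XNOR b)

u1 = c XNOR b
u3 = a XOR u1 = a XOR (c XNOR b)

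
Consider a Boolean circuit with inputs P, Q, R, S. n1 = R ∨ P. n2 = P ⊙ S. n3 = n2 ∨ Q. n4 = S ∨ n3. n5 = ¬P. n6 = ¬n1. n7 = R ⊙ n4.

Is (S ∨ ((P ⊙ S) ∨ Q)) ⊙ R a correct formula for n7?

Yes

n2 = P ⊙ S
n3 = n2 ∨ Q = (P ⊙ S) ∨ Q
n4 = S ∨ n3 = S ∨ ((P ⊙ S) ∨ Q)
n7 = R ⊙ n4 = R ⊙ (S ∨ ((P ⊙ S) ∨ Q))
At P=0, Q=0, R=0, S=0: circuit gives 0, formula gives 0.
At P=0, Q=0, R=1, S=0: circuit gives 1, formula gives 1.
Agrees on all 16 inputs.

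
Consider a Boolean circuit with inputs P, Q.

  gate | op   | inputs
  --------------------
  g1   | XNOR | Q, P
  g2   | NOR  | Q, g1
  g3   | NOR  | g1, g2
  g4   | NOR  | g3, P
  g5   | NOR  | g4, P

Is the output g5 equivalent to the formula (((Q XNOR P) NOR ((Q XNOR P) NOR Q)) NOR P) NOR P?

g1 = Q XNOR P
g2 = Q NOR g1 = Q NOR (Q XNOR P)
g3 = g1 NOR g2 = (Q XNOR P) NOR (Q NOR (Q XNOR P))
g4 = g3 NOR P = ((Q XNOR P) NOR (Q NOR (Q XNOR P))) NOR P
g5 = g4 NOR P = (((Q XNOR P) NOR (Q NOR (Q XNOR P))) NOR P) NOR P
At P=0, Q=0: circuit gives 0, formula gives 0.
At P=0, Q=1: circuit gives 1, formula gives 1.
Agrees on all 4 inputs.

Yes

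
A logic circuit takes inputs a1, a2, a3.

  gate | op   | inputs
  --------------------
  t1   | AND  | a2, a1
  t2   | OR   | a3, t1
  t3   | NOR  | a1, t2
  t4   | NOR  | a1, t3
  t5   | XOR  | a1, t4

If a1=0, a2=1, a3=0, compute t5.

t1 = 1 AND 0 = 0
t2 = 0 OR 0 = 0
t3 = 0 NOR 0 = 1
t4 = 0 NOR 1 = 0
t5 = 0 XOR 0 = 0

0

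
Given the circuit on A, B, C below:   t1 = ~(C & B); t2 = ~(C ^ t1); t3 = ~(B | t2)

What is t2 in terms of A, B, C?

~(C ^ (~(C & B)))

t1 = ~(C & B)
t2 = ~(C ^ t1) = ~(C ^ (~(C & B)))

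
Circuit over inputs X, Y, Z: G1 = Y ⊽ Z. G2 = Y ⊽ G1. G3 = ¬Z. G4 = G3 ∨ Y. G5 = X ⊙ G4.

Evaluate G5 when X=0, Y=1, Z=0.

0

G3 = ¬0 = 1
G4 = 1 ∨ 1 = 1
G5 = 0 ⊙ 1 = 0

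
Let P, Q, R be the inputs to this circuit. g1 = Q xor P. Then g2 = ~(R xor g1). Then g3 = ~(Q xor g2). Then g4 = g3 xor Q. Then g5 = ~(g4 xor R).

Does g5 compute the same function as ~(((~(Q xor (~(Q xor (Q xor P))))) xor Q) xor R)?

No

g1 = Q xor P
g2 = ~(R xor g1) = ~(R xor (Q xor P))
g3 = ~(Q xor g2) = ~(Q xor (~(R xor (Q xor P))))
g4 = g3 xor Q = (~(Q xor (~(R xor (Q xor P))))) xor Q
g5 = ~(g4 xor R) = ~(((~(Q xor (~(R xor (Q xor P))))) xor Q) xor R)
At P=0, Q=0, R=1: circuit gives 1, formula gives 0.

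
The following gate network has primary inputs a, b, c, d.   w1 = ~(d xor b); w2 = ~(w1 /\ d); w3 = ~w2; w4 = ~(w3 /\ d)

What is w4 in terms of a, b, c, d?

w1 = ~(d xor b)
w2 = ~(w1 /\ d) = ~((~(d xor b)) /\ d)
w3 = ~w2 = ~(~((~(d xor b)) /\ d))
w4 = ~(w3 /\ d) = ~(~(~((~(d xor b)) /\ d)) /\ d)

~(~(~((~(d xor b)) /\ d)) /\ d)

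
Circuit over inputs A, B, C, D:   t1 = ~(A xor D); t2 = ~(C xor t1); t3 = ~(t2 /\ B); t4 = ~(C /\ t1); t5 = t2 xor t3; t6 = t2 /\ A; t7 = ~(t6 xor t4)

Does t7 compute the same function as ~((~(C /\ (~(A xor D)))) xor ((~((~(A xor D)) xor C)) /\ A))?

t1 = ~(A xor D)
t2 = ~(C xor t1) = ~(C xor (~(A xor D)))
t4 = ~(C /\ t1) = ~(C /\ (~(A xor D)))
t6 = t2 /\ A = (~(C xor (~(A xor D)))) /\ A
t7 = ~(t6 xor t4) = ~(((~(C xor (~(A xor D)))) /\ A) xor (~(C /\ (~(A xor D)))))
At A=0, B=0, C=0, D=0: circuit gives 0, formula gives 0.
At A=0, B=0, C=1, D=0: circuit gives 1, formula gives 1.
Agrees on all 16 inputs.

Yes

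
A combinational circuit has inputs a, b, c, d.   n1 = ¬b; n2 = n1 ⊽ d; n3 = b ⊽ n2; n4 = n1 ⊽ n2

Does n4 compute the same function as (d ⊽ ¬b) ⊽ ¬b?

Yes

n1 = ¬b
n2 = n1 ⊽ d = ¬b ⊽ d
n4 = n1 ⊽ n2 = ¬b ⊽ (¬b ⊽ d)
At a=0, b=0, c=0, d=0: circuit gives 0, formula gives 0.
At a=0, b=1, c=0, d=1: circuit gives 1, formula gives 1.
Agrees on all 16 inputs.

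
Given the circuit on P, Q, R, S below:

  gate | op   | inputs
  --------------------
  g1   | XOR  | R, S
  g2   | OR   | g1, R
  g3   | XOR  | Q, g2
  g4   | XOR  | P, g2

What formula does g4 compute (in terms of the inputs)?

g1 = R XOR S
g2 = g1 OR R = (R XOR S) OR R
g4 = P XOR g2 = P XOR ((R XOR S) OR R)

P XOR ((R XOR S) OR R)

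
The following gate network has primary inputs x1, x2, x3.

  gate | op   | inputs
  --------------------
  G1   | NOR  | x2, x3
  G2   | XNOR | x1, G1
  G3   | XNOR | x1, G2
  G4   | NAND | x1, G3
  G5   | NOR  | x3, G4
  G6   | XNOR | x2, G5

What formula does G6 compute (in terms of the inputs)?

G1 = x2 NOR x3
G2 = x1 XNOR G1 = x1 XNOR (x2 NOR x3)
G3 = x1 XNOR G2 = x1 XNOR (x1 XNOR (x2 NOR x3))
G4 = x1 NAND G3 = x1 NAND (x1 XNOR (x1 XNOR (x2 NOR x3)))
G5 = x3 NOR G4 = x3 NOR (x1 NAND (x1 XNOR (x1 XNOR (x2 NOR x3))))
G6 = x2 XNOR G5 = x2 XNOR (x3 NOR (x1 NAND (x1 XNOR (x1 XNOR (x2 NOR x3)))))

x2 XNOR (x3 NOR (x1 NAND (x1 XNOR (x1 XNOR (x2 NOR x3)))))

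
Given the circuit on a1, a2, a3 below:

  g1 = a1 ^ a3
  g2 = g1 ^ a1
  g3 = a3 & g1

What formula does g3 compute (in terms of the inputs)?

a3 & (a1 ^ a3)

g1 = a1 ^ a3
g3 = a3 & g1 = a3 & (a1 ^ a3)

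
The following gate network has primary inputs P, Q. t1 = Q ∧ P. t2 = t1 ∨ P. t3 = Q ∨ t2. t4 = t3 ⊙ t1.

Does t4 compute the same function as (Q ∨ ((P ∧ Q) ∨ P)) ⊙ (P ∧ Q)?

t1 = Q ∧ P
t2 = t1 ∨ P = (Q ∧ P) ∨ P
t3 = Q ∨ t2 = Q ∨ ((Q ∧ P) ∨ P)
t4 = t3 ⊙ t1 = (Q ∨ ((Q ∧ P) ∨ P)) ⊙ (Q ∧ P)
At P=0, Q=1: circuit gives 0, formula gives 0.
At P=0, Q=0: circuit gives 1, formula gives 1.
Agrees on all 4 inputs.

Yes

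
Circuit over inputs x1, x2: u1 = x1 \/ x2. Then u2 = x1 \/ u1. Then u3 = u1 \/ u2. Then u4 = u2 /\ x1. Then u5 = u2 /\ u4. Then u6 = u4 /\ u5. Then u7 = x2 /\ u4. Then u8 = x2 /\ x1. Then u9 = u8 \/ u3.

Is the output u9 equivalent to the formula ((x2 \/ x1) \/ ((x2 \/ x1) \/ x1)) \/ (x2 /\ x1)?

u1 = x1 \/ x2
u2 = x1 \/ u1 = x1 \/ (x1 \/ x2)
u3 = u1 \/ u2 = (x1 \/ x2) \/ (x1 \/ (x1 \/ x2))
u8 = x2 /\ x1
u9 = u8 \/ u3 = (x2 /\ x1) \/ ((x1 \/ x2) \/ (x1 \/ (x1 \/ x2)))
At x1=0, x2=0: circuit gives 0, formula gives 0.
At x1=0, x2=1: circuit gives 1, formula gives 1.
Agrees on all 4 inputs.

Yes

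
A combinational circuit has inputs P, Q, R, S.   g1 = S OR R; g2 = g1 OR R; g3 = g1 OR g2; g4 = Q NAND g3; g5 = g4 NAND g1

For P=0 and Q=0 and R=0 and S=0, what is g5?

1

g1 = 0 OR 0 = 0
g2 = 0 OR 0 = 0
g3 = 0 OR 0 = 0
g4 = 0 NAND 0 = 1
g5 = 1 NAND 0 = 1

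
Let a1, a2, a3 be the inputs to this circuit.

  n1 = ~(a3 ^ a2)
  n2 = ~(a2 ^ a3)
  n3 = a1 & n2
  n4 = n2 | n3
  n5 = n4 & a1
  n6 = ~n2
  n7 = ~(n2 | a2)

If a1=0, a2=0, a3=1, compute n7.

1

n2 = ~(0 ^ 1) = 0
n7 = ~(0 | 0) = 1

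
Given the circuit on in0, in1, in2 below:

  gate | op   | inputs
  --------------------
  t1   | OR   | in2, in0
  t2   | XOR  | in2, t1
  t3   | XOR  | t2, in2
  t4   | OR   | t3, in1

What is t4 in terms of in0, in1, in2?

t1 = in2 OR in0
t2 = in2 XOR t1 = in2 XOR (in2 OR in0)
t3 = t2 XOR in2 = (in2 XOR (in2 OR in0)) XOR in2
t4 = t3 OR in1 = ((in2 XOR (in2 OR in0)) XOR in2) OR in1

((in2 XOR (in2 OR in0)) XOR in2) OR in1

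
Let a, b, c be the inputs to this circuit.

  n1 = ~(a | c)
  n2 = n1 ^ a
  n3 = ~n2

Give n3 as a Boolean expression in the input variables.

~((~(a | c)) ^ a)

n1 = ~(a | c)
n2 = n1 ^ a = (~(a | c)) ^ a
n3 = ~n2 = ~((~(a | c)) ^ a)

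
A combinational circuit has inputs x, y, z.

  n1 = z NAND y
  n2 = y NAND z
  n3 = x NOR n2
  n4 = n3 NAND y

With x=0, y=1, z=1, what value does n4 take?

0

n2 = 1 NAND 1 = 0
n3 = 0 NOR 0 = 1
n4 = 1 NAND 1 = 0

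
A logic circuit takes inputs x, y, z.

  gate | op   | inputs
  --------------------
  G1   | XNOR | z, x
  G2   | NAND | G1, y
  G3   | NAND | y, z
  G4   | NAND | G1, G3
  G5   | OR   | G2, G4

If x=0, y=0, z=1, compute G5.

1

G1 = 1 XNOR 0 = 0
G2 = 0 NAND 0 = 1
G3 = 0 NAND 1 = 1
G4 = 0 NAND 1 = 1
G5 = 1 OR 1 = 1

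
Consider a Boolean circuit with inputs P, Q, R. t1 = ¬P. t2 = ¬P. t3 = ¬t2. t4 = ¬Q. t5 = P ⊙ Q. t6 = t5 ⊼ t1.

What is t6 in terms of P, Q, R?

(P ⊙ Q) ⊼ ¬P

t1 = ¬P
t5 = P ⊙ Q
t6 = t5 ⊼ t1 = (P ⊙ Q) ⊼ ¬P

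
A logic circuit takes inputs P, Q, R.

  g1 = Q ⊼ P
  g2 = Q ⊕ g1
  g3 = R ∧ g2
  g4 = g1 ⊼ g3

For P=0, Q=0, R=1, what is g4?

0

g1 = 0 ⊼ 0 = 1
g2 = 0 ⊕ 1 = 1
g3 = 1 ∧ 1 = 1
g4 = 1 ⊼ 1 = 0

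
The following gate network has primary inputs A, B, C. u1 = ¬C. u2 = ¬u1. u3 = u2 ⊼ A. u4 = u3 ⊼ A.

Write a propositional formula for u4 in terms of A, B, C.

u1 = ¬C
u2 = ¬u1 = ¬¬C
u3 = u2 ⊼ A = ¬¬C ⊼ A
u4 = u3 ⊼ A = (¬¬C ⊼ A) ⊼ A

(¬¬C ⊼ A) ⊼ A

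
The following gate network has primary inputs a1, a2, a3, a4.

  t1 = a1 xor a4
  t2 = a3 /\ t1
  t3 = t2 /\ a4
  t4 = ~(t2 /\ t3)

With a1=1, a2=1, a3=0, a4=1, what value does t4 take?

1

t1 = 1 xor 1 = 0
t2 = 0 /\ 0 = 0
t3 = 0 /\ 1 = 0
t4 = ~(0 /\ 0) = 1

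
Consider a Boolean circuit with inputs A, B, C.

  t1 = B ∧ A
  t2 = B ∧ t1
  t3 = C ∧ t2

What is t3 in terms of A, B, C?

t1 = B ∧ A
t2 = B ∧ t1 = B ∧ (B ∧ A)
t3 = C ∧ t2 = C ∧ (B ∧ (B ∧ A))

C ∧ (B ∧ (B ∧ A))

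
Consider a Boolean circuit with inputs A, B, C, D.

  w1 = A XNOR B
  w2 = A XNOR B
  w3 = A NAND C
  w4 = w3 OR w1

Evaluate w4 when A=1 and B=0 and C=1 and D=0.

w1 = 1 XNOR 0 = 0
w3 = 1 NAND 1 = 0
w4 = 0 OR 0 = 0

0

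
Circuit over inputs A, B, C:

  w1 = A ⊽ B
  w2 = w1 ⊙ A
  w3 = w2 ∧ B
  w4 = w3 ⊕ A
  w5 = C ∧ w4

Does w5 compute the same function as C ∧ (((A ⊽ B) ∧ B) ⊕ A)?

w1 = A ⊽ B
w2 = w1 ⊙ A = (A ⊽ B) ⊙ A
w3 = w2 ∧ B = ((A ⊽ B) ⊙ A) ∧ B
w4 = w3 ⊕ A = (((A ⊽ B) ⊙ A) ∧ B) ⊕ A
w5 = C ∧ w4 = C ∧ ((((A ⊽ B) ⊙ A) ∧ B) ⊕ A)
At A=0, B=1, C=1: circuit gives 1, formula gives 0.

No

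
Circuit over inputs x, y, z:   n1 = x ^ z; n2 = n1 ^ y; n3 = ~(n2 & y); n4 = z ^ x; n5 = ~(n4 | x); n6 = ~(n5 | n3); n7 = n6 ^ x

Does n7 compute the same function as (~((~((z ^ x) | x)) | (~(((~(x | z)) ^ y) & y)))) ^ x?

n1 = x ^ z
n2 = n1 ^ y = (x ^ z) ^ y
n3 = ~(n2 & y) = ~(((x ^ z) ^ y) & y)
n4 = z ^ x
n5 = ~(n4 | x) = ~((z ^ x) | x)
n6 = ~(n5 | n3) = ~((~((z ^ x) | x)) | (~(((x ^ z) ^ y) & y)))
n7 = n6 ^ x = (~((~((z ^ x) | x)) | (~(((x ^ z) ^ y) & y)))) ^ x
At x=0, y=1, z=1: circuit gives 0, formula gives 1.

No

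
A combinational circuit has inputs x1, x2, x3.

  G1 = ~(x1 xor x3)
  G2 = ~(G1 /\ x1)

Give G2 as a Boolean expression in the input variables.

G1 = ~(x1 xor x3)
G2 = ~(G1 /\ x1) = ~((~(x1 xor x3)) /\ x1)

~((~(x1 xor x3)) /\ x1)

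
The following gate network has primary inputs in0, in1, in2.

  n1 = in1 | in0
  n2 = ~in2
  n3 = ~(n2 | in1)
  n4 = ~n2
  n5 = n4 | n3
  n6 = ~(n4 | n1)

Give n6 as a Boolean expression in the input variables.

~(~~in2 | (in1 | in0))

n1 = in1 | in0
n2 = ~in2
n4 = ~n2 = ~~in2
n6 = ~(n4 | n1) = ~(~~in2 | (in1 | in0))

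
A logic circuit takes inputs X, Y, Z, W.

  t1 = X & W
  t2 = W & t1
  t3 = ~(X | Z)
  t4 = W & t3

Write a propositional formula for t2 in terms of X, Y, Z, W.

W & (X & W)

t1 = X & W
t2 = W & t1 = W & (X & W)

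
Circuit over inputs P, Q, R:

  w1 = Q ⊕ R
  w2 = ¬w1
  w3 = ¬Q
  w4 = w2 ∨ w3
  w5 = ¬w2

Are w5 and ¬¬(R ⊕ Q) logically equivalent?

Yes

w1 = Q ⊕ R
w2 = ¬w1 = ¬(Q ⊕ R)
w5 = ¬w2 = ¬¬(Q ⊕ R)
At P=0, Q=0, R=0: circuit gives 0, formula gives 0.
At P=0, Q=0, R=1: circuit gives 1, formula gives 1.
Agrees on all 8 inputs.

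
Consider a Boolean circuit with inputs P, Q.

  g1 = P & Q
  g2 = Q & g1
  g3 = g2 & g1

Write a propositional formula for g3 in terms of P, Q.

(Q & (P & Q)) & (P & Q)

g1 = P & Q
g2 = Q & g1 = Q & (P & Q)
g3 = g2 & g1 = (Q & (P & Q)) & (P & Q)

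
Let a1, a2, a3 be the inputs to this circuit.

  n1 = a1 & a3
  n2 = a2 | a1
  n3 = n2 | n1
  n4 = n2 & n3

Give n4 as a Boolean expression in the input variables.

(a2 | a1) & ((a2 | a1) | (a1 & a3))

n1 = a1 & a3
n2 = a2 | a1
n3 = n2 | n1 = (a2 | a1) | (a1 & a3)
n4 = n2 & n3 = (a2 | a1) & ((a2 | a1) | (a1 & a3))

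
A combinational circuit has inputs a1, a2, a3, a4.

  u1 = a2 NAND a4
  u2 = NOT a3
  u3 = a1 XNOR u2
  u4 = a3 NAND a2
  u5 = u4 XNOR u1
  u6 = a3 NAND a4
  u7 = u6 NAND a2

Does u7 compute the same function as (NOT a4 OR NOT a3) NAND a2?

Yes

u6 = a3 NAND a4
u7 = u6 NAND a2 = (a3 NAND a4) NAND a2
At a1=0, a2=1, a3=0, a4=0: circuit gives 0, formula gives 0.
At a1=0, a2=0, a3=0, a4=0: circuit gives 1, formula gives 1.
Agrees on all 16 inputs.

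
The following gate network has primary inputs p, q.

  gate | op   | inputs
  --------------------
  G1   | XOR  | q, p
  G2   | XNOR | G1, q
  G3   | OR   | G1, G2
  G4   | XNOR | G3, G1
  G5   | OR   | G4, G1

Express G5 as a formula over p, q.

G1 = q XOR p
G2 = G1 XNOR q = (q XOR p) XNOR q
G3 = G1 OR G2 = (q XOR p) OR ((q XOR p) XNOR q)
G4 = G3 XNOR G1 = ((q XOR p) OR ((q XOR p) XNOR q)) XNOR (q XOR p)
G5 = G4 OR G1 = (((q XOR p) OR ((q XOR p) XNOR q)) XNOR (q XOR p)) OR (q XOR p)

(((q XOR p) OR ((q XOR p) XNOR q)) XNOR (q XOR p)) OR (q XOR p)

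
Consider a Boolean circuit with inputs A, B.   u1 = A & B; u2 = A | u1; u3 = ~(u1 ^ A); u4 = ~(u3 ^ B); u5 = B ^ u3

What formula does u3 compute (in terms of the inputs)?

u1 = A & B
u3 = ~(u1 ^ A) = ~((A & B) ^ A)

~((A & B) ^ A)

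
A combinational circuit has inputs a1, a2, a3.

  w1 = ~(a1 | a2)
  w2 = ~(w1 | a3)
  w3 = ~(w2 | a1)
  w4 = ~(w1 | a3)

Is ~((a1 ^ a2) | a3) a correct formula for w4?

No

w1 = ~(a1 | a2)
w4 = ~(w1 | a3) = ~((~(a1 | a2)) | a3)
At a1=0, a2=0, a3=0: circuit gives 0, formula gives 1.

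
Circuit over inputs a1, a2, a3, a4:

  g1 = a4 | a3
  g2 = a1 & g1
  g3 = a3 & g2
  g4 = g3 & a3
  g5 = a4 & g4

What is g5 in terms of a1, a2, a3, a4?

g1 = a4 | a3
g2 = a1 & g1 = a1 & (a4 | a3)
g3 = a3 & g2 = a3 & (a1 & (a4 | a3))
g4 = g3 & a3 = (a3 & (a1 & (a4 | a3))) & a3
g5 = a4 & g4 = a4 & ((a3 & (a1 & (a4 | a3))) & a3)

a4 & ((a3 & (a1 & (a4 | a3))) & a3)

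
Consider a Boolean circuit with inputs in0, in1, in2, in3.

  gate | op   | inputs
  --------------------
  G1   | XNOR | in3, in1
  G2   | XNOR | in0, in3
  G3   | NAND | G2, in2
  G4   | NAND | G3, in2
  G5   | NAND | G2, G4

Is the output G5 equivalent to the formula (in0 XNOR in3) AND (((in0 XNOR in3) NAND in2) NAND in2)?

No

G2 = in0 XNOR in3
G3 = G2 NAND in2 = (in0 XNOR in3) NAND in2
G4 = G3 NAND in2 = ((in0 XNOR in3) NAND in2) NAND in2
G5 = G2 NAND G4 = (in0 XNOR in3) NAND (((in0 XNOR in3) NAND in2) NAND in2)
At in0=0, in1=0, in2=0, in3=0: circuit gives 0, formula gives 1.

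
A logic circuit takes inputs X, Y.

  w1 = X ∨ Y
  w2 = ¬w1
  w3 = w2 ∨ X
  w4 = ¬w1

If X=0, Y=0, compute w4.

w1 = 0 ∨ 0 = 0
w4 = ¬0 = 1

1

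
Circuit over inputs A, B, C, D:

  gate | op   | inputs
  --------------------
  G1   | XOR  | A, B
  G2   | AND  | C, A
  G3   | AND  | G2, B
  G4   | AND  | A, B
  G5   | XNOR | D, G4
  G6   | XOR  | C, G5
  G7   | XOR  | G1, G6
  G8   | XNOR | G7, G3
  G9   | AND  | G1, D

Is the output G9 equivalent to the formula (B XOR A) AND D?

G1 = A XOR B
G9 = G1 AND D = (A XOR B) AND D
At A=0, B=0, C=0, D=0: circuit gives 0, formula gives 0.
At A=0, B=1, C=0, D=1: circuit gives 1, formula gives 1.
Agrees on all 16 inputs.

Yes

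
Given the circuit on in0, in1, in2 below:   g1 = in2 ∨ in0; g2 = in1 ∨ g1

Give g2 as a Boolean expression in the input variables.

g1 = in2 ∨ in0
g2 = in1 ∨ g1 = in1 ∨ (in2 ∨ in0)

in1 ∨ (in2 ∨ in0)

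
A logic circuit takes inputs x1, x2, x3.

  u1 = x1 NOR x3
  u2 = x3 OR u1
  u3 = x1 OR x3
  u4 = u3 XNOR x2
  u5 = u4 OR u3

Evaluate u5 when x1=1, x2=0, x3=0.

1

u3 = 1 OR 0 = 1
u4 = 1 XNOR 0 = 0
u5 = 0 OR 1 = 1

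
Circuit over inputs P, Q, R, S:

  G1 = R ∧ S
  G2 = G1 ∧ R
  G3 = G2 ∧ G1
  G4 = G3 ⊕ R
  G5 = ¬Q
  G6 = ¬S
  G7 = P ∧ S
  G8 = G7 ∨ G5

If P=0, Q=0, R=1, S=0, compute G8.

1

G5 = ¬0 = 1
G7 = 0 ∧ 0 = 0
G8 = 0 ∨ 1 = 1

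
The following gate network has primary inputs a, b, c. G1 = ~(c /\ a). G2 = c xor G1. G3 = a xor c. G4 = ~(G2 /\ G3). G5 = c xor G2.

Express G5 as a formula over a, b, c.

G1 = ~(c /\ a)
G2 = c xor G1 = c xor (~(c /\ a))
G5 = c xor G2 = c xor (c xor (~(c /\ a)))

c xor (c xor (~(c /\ a)))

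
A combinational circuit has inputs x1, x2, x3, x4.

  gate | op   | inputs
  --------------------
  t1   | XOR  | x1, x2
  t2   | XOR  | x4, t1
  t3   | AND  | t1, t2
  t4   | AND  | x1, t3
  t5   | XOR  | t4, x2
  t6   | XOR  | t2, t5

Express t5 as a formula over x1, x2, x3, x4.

t1 = x1 XOR x2
t2 = x4 XOR t1 = x4 XOR (x1 XOR x2)
t3 = t1 AND t2 = (x1 XOR x2) AND (x4 XOR (x1 XOR x2))
t4 = x1 AND t3 = x1 AND ((x1 XOR x2) AND (x4 XOR (x1 XOR x2)))
t5 = t4 XOR x2 = (x1 AND ((x1 XOR x2) AND (x4 XOR (x1 XOR x2)))) XOR x2

(x1 AND ((x1 XOR x2) AND (x4 XOR (x1 XOR x2)))) XOR x2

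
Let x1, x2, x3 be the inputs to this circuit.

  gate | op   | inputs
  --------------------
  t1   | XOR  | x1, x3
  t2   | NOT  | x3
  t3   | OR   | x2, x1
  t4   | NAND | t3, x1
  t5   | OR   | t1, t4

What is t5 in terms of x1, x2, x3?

t1 = x1 XOR x3
t3 = x2 OR x1
t4 = t3 NAND x1 = (x2 OR x1) NAND x1
t5 = t1 OR t4 = (x1 XOR x3) OR ((x2 OR x1) NAND x1)

(x1 XOR x3) OR ((x2 OR x1) NAND x1)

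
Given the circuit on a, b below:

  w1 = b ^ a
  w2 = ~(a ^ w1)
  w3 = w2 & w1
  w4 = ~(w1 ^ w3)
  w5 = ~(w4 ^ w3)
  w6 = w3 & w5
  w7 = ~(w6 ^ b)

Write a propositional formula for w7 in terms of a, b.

w1 = b ^ a
w2 = ~(a ^ w1) = ~(a ^ (b ^ a))
w3 = w2 & w1 = (~(a ^ (b ^ a))) & (b ^ a)
w4 = ~(w1 ^ w3) = ~((b ^ a) ^ ((~(a ^ (b ^ a))) & (b ^ a)))
w5 = ~(w4 ^ w3) = ~((~((b ^ a) ^ ((~(a ^ (b ^ a))) & (b ^ a)))) ^ ((~(a ^ (b ^ a))) & (b ^ a)))
w6 = w3 & w5 = ((~(a ^ (b ^ a))) & (b ^ a)) & (~((~((b ^ a) ^ ((~(a ^ (b ^ a))) & (b ^ a)))) ^ ((~(a ^ (b ^ a))) & (b ^ a))))
w7 = ~(w6 ^ b) = ~((((~(a ^ (b ^ a))) & (b ^ a)) & (~((~((b ^ a) ^ ((~(a ^ (b ^ a))) & (b ^ a)))) ^ ((~(a ^ (b ^ a))) & (b ^ a))))) ^ b)

~((((~(a ^ (b ^ a))) & (b ^ a)) & (~((~((b ^ a) ^ ((~(a ^ (b ^ a))) & (b ^ a)))) ^ ((~(a ^ (b ^ a))) & (b ^ a))))) ^ b)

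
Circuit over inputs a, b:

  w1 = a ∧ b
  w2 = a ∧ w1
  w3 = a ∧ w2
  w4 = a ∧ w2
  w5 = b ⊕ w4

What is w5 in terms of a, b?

w1 = a ∧ b
w2 = a ∧ w1 = a ∧ (a ∧ b)
w4 = a ∧ w2 = a ∧ (a ∧ (a ∧ b))
w5 = b ⊕ w4 = b ⊕ (a ∧ (a ∧ (a ∧ b)))

b ⊕ (a ∧ (a ∧ (a ∧ b)))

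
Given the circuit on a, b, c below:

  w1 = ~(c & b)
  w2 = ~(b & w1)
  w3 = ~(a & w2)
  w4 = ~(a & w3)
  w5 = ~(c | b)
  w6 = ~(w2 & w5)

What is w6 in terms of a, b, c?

~((~(b & (~(c & b)))) & (~(c | b)))

w1 = ~(c & b)
w2 = ~(b & w1) = ~(b & (~(c & b)))
w5 = ~(c | b)
w6 = ~(w2 & w5) = ~((~(b & (~(c & b)))) & (~(c | b)))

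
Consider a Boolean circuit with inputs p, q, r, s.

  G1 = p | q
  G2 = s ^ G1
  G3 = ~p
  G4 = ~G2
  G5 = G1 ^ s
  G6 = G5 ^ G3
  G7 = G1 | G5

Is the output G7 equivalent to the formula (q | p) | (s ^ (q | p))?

Yes

G1 = p | q
G5 = G1 ^ s = (p | q) ^ s
G7 = G1 | G5 = (p | q) | ((p | q) ^ s)
At p=0, q=0, r=0, s=0: circuit gives 0, formula gives 0.
At p=0, q=0, r=0, s=1: circuit gives 1, formula gives 1.
Agrees on all 16 inputs.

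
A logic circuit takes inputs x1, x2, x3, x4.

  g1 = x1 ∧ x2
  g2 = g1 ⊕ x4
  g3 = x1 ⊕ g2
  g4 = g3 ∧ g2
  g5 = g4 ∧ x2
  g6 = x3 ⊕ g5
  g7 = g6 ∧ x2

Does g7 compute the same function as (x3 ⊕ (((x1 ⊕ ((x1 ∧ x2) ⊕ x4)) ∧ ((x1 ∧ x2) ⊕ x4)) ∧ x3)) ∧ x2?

No

g1 = x1 ∧ x2
g2 = g1 ⊕ x4 = (x1 ∧ x2) ⊕ x4
g3 = x1 ⊕ g2 = x1 ⊕ ((x1 ∧ x2) ⊕ x4)
g4 = g3 ∧ g2 = (x1 ⊕ ((x1 ∧ x2) ⊕ x4)) ∧ ((x1 ∧ x2) ⊕ x4)
g5 = g4 ∧ x2 = ((x1 ⊕ ((x1 ∧ x2) ⊕ x4)) ∧ ((x1 ∧ x2) ⊕ x4)) ∧ x2
g6 = x3 ⊕ g5 = x3 ⊕ (((x1 ⊕ ((x1 ∧ x2) ⊕ x4)) ∧ ((x1 ∧ x2) ⊕ x4)) ∧ x2)
g7 = g6 ∧ x2 = (x3 ⊕ (((x1 ⊕ ((x1 ∧ x2) ⊕ x4)) ∧ ((x1 ∧ x2) ⊕ x4)) ∧ x2)) ∧ x2
At x1=0, x2=1, x3=0, x4=1: circuit gives 1, formula gives 0.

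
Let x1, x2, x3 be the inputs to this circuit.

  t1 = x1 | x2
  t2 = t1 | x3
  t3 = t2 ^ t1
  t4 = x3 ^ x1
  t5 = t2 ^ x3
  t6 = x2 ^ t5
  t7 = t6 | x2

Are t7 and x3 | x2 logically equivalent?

t1 = x1 | x2
t2 = t1 | x3 = (x1 | x2) | x3
t5 = t2 ^ x3 = ((x1 | x2) | x3) ^ x3
t6 = x2 ^ t5 = x2 ^ (((x1 | x2) | x3) ^ x3)
t7 = t6 | x2 = (x2 ^ (((x1 | x2) | x3) ^ x3)) | x2
At x1=0, x2=0, x3=1: circuit gives 0, formula gives 1.

No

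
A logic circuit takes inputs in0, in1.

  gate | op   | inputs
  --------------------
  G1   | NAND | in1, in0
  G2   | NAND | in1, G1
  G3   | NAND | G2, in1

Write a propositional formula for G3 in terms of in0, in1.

G1 = in1 NAND in0
G2 = in1 NAND G1 = in1 NAND (in1 NAND in0)
G3 = G2 NAND in1 = (in1 NAND (in1 NAND in0)) NAND in1

(in1 NAND (in1 NAND in0)) NAND in1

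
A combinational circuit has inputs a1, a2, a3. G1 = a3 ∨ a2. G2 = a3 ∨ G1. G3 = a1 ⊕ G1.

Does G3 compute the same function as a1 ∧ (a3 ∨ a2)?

No

G1 = a3 ∨ a2
G3 = a1 ⊕ G1 = a1 ⊕ (a3 ∨ a2)
At a1=0, a2=0, a3=1: circuit gives 1, formula gives 0.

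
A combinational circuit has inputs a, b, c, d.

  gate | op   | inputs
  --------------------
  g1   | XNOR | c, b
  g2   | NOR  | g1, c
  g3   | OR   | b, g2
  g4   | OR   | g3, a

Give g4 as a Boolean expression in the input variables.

(b OR ((c XNOR b) NOR c)) OR a

g1 = c XNOR b
g2 = g1 NOR c = (c XNOR b) NOR c
g3 = b OR g2 = b OR ((c XNOR b) NOR c)
g4 = g3 OR a = (b OR ((c XNOR b) NOR c)) OR a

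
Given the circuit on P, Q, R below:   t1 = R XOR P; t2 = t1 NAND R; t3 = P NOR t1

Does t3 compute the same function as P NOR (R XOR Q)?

No

t1 = R XOR P
t3 = P NOR t1 = P NOR (R XOR P)
At P=0, Q=1, R=0: circuit gives 1, formula gives 0.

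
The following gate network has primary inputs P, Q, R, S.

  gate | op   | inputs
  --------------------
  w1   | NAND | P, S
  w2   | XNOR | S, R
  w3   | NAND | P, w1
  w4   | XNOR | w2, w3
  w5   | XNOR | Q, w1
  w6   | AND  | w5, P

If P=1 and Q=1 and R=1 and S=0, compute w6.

w1 = 1 NAND 0 = 1
w5 = 1 XNOR 1 = 1
w6 = 1 AND 1 = 1

1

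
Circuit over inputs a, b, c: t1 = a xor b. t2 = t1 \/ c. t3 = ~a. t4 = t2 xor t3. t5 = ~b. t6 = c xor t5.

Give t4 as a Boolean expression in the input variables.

((a xor b) \/ c) xor ~a

t1 = a xor b
t2 = t1 \/ c = (a xor b) \/ c
t3 = ~a
t4 = t2 xor t3 = ((a xor b) \/ c) xor ~a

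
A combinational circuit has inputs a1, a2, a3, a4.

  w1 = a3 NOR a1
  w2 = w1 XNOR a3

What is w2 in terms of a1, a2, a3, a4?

(a3 NOR a1) XNOR a3

w1 = a3 NOR a1
w2 = w1 XNOR a3 = (a3 NOR a1) XNOR a3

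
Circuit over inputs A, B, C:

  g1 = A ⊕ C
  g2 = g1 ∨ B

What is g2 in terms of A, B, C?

g1 = A ⊕ C
g2 = g1 ∨ B = (A ⊕ C) ∨ B

(A ⊕ C) ∨ B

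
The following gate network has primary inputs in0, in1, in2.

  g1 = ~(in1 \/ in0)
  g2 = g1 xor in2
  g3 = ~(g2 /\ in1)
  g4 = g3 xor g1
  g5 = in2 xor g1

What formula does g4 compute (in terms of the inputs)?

(~(((~(in1 \/ in0)) xor in2) /\ in1)) xor (~(in1 \/ in0))

g1 = ~(in1 \/ in0)
g2 = g1 xor in2 = (~(in1 \/ in0)) xor in2
g3 = ~(g2 /\ in1) = ~(((~(in1 \/ in0)) xor in2) /\ in1)
g4 = g3 xor g1 = (~(((~(in1 \/ in0)) xor in2) /\ in1)) xor (~(in1 \/ in0))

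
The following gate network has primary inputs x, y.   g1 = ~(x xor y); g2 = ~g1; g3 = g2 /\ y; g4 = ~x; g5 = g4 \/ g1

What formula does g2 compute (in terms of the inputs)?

~(~(x xor y))

g1 = ~(x xor y)
g2 = ~g1 = ~(~(x xor y))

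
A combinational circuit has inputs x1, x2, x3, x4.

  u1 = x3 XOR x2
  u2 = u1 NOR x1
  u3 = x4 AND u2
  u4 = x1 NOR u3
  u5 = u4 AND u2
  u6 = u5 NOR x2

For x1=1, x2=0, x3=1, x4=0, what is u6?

1

u1 = 1 XOR 0 = 1
u2 = 1 NOR 1 = 0
u3 = 0 AND 0 = 0
u4 = 1 NOR 0 = 0
u5 = 0 AND 0 = 0
u6 = 0 NOR 0 = 1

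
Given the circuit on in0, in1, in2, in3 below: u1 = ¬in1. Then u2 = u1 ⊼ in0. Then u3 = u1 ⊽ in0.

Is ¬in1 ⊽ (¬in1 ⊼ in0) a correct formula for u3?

u1 = ¬in1
u3 = u1 ⊽ in0 = ¬in1 ⊽ in0
At in0=0, in1=1, in2=0, in3=0: circuit gives 1, formula gives 0.

No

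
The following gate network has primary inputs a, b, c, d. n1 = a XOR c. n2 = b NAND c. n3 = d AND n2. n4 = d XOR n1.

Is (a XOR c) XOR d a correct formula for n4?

n1 = a XOR c
n4 = d XOR n1 = d XOR (a XOR c)
At a=0, b=0, c=0, d=0: circuit gives 0, formula gives 0.
At a=0, b=0, c=0, d=1: circuit gives 1, formula gives 1.
Agrees on all 16 inputs.

Yes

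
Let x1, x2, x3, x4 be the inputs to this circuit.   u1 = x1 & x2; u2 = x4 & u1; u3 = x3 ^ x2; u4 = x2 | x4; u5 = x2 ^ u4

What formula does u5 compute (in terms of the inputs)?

u4 = x2 | x4
u5 = x2 ^ u4 = x2 ^ (x2 | x4)

x2 ^ (x2 | x4)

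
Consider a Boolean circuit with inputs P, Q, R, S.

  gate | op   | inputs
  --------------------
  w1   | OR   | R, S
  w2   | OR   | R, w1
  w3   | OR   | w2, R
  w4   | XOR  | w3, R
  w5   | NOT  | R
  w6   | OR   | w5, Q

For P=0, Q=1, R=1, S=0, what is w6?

1

w5 = NOT 1 = 0
w6 = 0 OR 1 = 1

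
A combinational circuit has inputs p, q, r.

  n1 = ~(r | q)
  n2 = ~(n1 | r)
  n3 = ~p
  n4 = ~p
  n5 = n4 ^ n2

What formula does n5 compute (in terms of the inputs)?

~p ^ (~((~(r | q)) | r))

n1 = ~(r | q)
n2 = ~(n1 | r) = ~((~(r | q)) | r)
n4 = ~p
n5 = n4 ^ n2 = ~p ^ (~((~(r | q)) | r))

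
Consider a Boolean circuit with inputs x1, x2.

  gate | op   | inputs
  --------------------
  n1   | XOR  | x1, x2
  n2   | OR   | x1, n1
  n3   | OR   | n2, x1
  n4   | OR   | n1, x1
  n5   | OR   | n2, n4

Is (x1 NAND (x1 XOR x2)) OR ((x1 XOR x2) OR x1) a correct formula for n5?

n1 = x1 XOR x2
n2 = x1 OR n1 = x1 OR (x1 XOR x2)
n4 = n1 OR x1 = (x1 XOR x2) OR x1
n5 = n2 OR n4 = (x1 OR (x1 XOR x2)) OR ((x1 XOR x2) OR x1)
At x1=0, x2=0: circuit gives 0, formula gives 1.

No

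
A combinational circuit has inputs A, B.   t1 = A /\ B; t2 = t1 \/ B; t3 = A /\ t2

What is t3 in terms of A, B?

t1 = A /\ B
t2 = t1 \/ B = (A /\ B) \/ B
t3 = A /\ t2 = A /\ ((A /\ B) \/ B)

A /\ ((A /\ B) \/ B)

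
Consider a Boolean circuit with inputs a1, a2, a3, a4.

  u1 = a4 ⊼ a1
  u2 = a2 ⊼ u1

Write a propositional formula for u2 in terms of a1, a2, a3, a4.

a2 ⊼ (a4 ⊼ a1)

u1 = a4 ⊼ a1
u2 = a2 ⊼ u1 = a2 ⊼ (a4 ⊼ a1)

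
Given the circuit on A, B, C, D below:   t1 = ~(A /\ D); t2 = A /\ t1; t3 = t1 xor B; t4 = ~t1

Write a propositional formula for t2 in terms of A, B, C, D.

A /\ (~(A /\ D))

t1 = ~(A /\ D)
t2 = A /\ t1 = A /\ (~(A /\ D))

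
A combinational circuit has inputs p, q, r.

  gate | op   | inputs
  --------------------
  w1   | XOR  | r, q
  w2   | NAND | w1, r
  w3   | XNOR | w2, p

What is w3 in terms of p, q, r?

((r XOR q) NAND r) XNOR p

w1 = r XOR q
w2 = w1 NAND r = (r XOR q) NAND r
w3 = w2 XNOR p = ((r XOR q) NAND r) XNOR p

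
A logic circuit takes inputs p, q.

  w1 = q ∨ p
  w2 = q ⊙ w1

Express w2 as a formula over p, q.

w1 = q ∨ p
w2 = q ⊙ w1 = q ⊙ (q ∨ p)

q ⊙ (q ∨ p)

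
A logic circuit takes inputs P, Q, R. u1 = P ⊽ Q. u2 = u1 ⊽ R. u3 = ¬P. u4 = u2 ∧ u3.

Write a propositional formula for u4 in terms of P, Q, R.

u1 = P ⊽ Q
u2 = u1 ⊽ R = (P ⊽ Q) ⊽ R
u3 = ¬P
u4 = u2 ∧ u3 = ((P ⊽ Q) ⊽ R) ∧ ¬P

((P ⊽ Q) ⊽ R) ∧ ¬P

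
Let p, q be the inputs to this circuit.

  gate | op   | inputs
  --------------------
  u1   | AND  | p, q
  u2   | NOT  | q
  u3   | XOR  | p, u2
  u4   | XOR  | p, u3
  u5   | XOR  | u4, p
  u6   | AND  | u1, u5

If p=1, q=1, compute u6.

1

u1 = 1 AND 1 = 1
u2 = NOT 1 = 0
u3 = 1 XOR 0 = 1
u4 = 1 XOR 1 = 0
u5 = 0 XOR 1 = 1
u6 = 1 AND 1 = 1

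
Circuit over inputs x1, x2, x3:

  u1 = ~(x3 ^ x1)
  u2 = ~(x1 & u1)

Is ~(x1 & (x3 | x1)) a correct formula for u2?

No

u1 = ~(x3 ^ x1)
u2 = ~(x1 & u1) = ~(x1 & (~(x3 ^ x1)))
At x1=1, x2=0, x3=0: circuit gives 1, formula gives 0.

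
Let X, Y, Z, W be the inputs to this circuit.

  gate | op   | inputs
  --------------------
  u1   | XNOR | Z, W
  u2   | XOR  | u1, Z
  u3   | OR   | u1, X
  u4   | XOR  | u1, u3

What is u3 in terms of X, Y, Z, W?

u1 = Z XNOR W
u3 = u1 OR X = (Z XNOR W) OR X

(Z XNOR W) OR X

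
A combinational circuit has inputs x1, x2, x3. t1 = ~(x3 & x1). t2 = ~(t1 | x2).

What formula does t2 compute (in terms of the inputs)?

~((~(x3 & x1)) | x2)

t1 = ~(x3 & x1)
t2 = ~(t1 | x2) = ~((~(x3 & x1)) | x2)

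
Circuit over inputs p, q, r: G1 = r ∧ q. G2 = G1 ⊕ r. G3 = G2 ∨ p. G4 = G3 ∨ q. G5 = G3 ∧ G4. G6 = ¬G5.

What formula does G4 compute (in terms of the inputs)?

G1 = r ∧ q
G2 = G1 ⊕ r = (r ∧ q) ⊕ r
G3 = G2 ∨ p = ((r ∧ q) ⊕ r) ∨ p
G4 = G3 ∨ q = (((r ∧ q) ⊕ r) ∨ p) ∨ q

(((r ∧ q) ⊕ r) ∨ p) ∨ q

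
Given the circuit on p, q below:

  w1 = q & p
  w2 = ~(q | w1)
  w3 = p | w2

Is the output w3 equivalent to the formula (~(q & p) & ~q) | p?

Yes

w1 = q & p
w2 = ~(q | w1) = ~(q | (q & p))
w3 = p | w2 = p | (~(q | (q & p)))
At p=0, q=1: circuit gives 0, formula gives 0.
At p=0, q=0: circuit gives 1, formula gives 1.
Agrees on all 4 inputs.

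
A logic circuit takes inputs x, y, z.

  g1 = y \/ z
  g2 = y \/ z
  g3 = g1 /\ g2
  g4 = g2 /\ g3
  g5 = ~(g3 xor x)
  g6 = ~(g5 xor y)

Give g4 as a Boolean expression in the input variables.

(y \/ z) /\ ((y \/ z) /\ (y \/ z))

g1 = y \/ z
g2 = y \/ z
g3 = g1 /\ g2 = (y \/ z) /\ (y \/ z)
g4 = g2 /\ g3 = (y \/ z) /\ ((y \/ z) /\ (y \/ z))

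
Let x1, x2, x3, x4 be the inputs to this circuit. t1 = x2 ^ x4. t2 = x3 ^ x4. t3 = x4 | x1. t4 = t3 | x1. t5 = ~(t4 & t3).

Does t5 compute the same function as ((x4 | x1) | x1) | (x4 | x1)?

t3 = x4 | x1
t4 = t3 | x1 = (x4 | x1) | x1
t5 = ~(t4 & t3) = ~(((x4 | x1) | x1) & (x4 | x1))
At x1=0, x2=0, x3=0, x4=0: circuit gives 1, formula gives 0.

No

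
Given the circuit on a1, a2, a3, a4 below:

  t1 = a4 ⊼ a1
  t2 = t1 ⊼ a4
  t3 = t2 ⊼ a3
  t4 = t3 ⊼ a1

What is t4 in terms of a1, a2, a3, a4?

t1 = a4 ⊼ a1
t2 = t1 ⊼ a4 = (a4 ⊼ a1) ⊼ a4
t3 = t2 ⊼ a3 = ((a4 ⊼ a1) ⊼ a4) ⊼ a3
t4 = t3 ⊼ a1 = (((a4 ⊼ a1) ⊼ a4) ⊼ a3) ⊼ a1

(((a4 ⊼ a1) ⊼ a4) ⊼ a3) ⊼ a1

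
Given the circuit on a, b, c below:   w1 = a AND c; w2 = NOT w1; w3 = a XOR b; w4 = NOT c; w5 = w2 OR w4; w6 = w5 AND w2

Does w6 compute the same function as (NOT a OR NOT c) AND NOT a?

No

w1 = a AND c
w2 = NOT w1 = NOT (a AND c)
w4 = NOT c
w5 = w2 OR w4 = NOT (a AND c) OR NOT c
w6 = w5 AND w2 = (NOT (a AND c) OR NOT c) AND NOT (a AND c)
At a=1, b=0, c=0: circuit gives 1, formula gives 0.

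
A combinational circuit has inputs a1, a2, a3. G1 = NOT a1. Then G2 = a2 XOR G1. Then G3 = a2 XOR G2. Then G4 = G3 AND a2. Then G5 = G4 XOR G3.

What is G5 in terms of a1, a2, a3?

G1 = NOT a1
G2 = a2 XOR G1 = a2 XOR NOT a1
G3 = a2 XOR G2 = a2 XOR (a2 XOR NOT a1)
G4 = G3 AND a2 = (a2 XOR (a2 XOR NOT a1)) AND a2
G5 = G4 XOR G3 = ((a2 XOR (a2 XOR NOT a1)) AND a2) XOR (a2 XOR (a2 XOR NOT a1))

((a2 XOR (a2 XOR NOT a1)) AND a2) XOR (a2 XOR (a2 XOR NOT a1))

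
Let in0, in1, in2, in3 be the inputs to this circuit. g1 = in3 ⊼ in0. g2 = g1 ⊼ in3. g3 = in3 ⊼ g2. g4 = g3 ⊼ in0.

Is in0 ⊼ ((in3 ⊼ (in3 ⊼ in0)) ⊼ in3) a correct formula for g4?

g1 = in3 ⊼ in0
g2 = g1 ⊼ in3 = (in3 ⊼ in0) ⊼ in3
g3 = in3 ⊼ g2 = in3 ⊼ ((in3 ⊼ in0) ⊼ in3)
g4 = g3 ⊼ in0 = (in3 ⊼ ((in3 ⊼ in0) ⊼ in3)) ⊼ in0
At in0=1, in1=0, in2=0, in3=0: circuit gives 0, formula gives 0.
At in0=0, in1=0, in2=0, in3=0: circuit gives 1, formula gives 1.
Agrees on all 16 inputs.

Yes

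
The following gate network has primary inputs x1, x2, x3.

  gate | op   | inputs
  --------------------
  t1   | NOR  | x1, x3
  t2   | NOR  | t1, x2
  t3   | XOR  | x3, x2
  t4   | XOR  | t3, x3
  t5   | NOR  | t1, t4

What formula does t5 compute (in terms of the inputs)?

t1 = x1 NOR x3
t3 = x3 XOR x2
t4 = t3 XOR x3 = (x3 XOR x2) XOR x3
t5 = t1 NOR t4 = (x1 NOR x3) NOR ((x3 XOR x2) XOR x3)

(x1 NOR x3) NOR ((x3 XOR x2) XOR x3)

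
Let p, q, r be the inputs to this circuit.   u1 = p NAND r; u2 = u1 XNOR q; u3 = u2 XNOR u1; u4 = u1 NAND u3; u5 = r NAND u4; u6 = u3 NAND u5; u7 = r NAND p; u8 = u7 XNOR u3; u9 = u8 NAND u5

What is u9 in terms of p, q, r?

u1 = p NAND r
u2 = u1 XNOR q = (p NAND r) XNOR q
u3 = u2 XNOR u1 = ((p NAND r) XNOR q) XNOR (p NAND r)
u4 = u1 NAND u3 = (p NAND r) NAND (((p NAND r) XNOR q) XNOR (p NAND r))
u5 = r NAND u4 = r NAND ((p NAND r) NAND (((p NAND r) XNOR q) XNOR (p NAND r)))
u7 = r NAND p
u8 = u7 XNOR u3 = (r NAND p) XNOR (((p NAND r) XNOR q) XNOR (p NAND r))
u9 = u8 NAND u5 = ((r NAND p) XNOR (((p NAND r) XNOR q) XNOR (p NAND r))) NAND (r NAND ((p NAND r) NAND (((p NAND r) XNOR q) XNOR (p NAND r))))

((r NAND p) XNOR (((p NAND r) XNOR q) XNOR (p NAND r))) NAND (r NAND ((p NAND r) NAND (((p NAND r) XNOR q) XNOR (p NAND r))))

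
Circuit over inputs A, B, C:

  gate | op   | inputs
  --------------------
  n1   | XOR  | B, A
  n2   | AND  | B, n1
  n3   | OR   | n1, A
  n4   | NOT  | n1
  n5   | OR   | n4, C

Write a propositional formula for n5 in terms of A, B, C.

NOT (B XOR A) OR C

n1 = B XOR A
n4 = NOT n1 = NOT (B XOR A)
n5 = n4 OR C = NOT (B XOR A) OR C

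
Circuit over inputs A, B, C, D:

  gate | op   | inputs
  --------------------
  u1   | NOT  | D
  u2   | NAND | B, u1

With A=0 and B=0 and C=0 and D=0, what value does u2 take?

1

u1 = NOT 0 = 1
u2 = 0 NAND 1 = 1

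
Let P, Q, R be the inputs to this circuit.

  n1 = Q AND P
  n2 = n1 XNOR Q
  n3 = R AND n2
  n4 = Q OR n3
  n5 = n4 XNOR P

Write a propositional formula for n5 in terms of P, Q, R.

(Q OR (R AND ((Q AND P) XNOR Q))) XNOR P

n1 = Q AND P
n2 = n1 XNOR Q = (Q AND P) XNOR Q
n3 = R AND n2 = R AND ((Q AND P) XNOR Q)
n4 = Q OR n3 = Q OR (R AND ((Q AND P) XNOR Q))
n5 = n4 XNOR P = (Q OR (R AND ((Q AND P) XNOR Q))) XNOR P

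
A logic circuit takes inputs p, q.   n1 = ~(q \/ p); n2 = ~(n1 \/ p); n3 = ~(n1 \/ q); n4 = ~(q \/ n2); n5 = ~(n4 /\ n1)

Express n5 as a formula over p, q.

~((~(q \/ (~((~(q \/ p)) \/ p)))) /\ (~(q \/ p)))

n1 = ~(q \/ p)
n2 = ~(n1 \/ p) = ~((~(q \/ p)) \/ p)
n4 = ~(q \/ n2) = ~(q \/ (~((~(q \/ p)) \/ p)))
n5 = ~(n4 /\ n1) = ~((~(q \/ (~((~(q \/ p)) \/ p)))) /\ (~(q \/ p)))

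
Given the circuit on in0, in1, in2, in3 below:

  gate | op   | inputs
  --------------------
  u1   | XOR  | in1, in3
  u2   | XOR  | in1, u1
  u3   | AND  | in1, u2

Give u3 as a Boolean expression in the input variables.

in1 AND (in1 XOR (in1 XOR in3))

u1 = in1 XOR in3
u2 = in1 XOR u1 = in1 XOR (in1 XOR in3)
u3 = in1 AND u2 = in1 AND (in1 XOR (in1 XOR in3))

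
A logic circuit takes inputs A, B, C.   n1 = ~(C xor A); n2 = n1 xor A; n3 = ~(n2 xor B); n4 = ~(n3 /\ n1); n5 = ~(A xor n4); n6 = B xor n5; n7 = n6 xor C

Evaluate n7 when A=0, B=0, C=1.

n1 = ~(1 xor 0) = 0
n2 = 0 xor 0 = 0
n3 = ~(0 xor 0) = 1
n4 = ~(1 /\ 0) = 1
n5 = ~(0 xor 1) = 0
n6 = 0 xor 0 = 0
n7 = 0 xor 1 = 1

1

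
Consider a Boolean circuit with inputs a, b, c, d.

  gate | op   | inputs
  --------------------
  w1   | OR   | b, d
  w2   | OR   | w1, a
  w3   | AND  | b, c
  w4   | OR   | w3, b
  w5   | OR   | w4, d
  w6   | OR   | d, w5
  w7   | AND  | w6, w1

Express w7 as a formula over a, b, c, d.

(d OR (((b AND c) OR b) OR d)) AND (b OR d)

w1 = b OR d
w3 = b AND c
w4 = w3 OR b = (b AND c) OR b
w5 = w4 OR d = ((b AND c) OR b) OR d
w6 = d OR w5 = d OR (((b AND c) OR b) OR d)
w7 = w6 AND w1 = (d OR (((b AND c) OR b) OR d)) AND (b OR d)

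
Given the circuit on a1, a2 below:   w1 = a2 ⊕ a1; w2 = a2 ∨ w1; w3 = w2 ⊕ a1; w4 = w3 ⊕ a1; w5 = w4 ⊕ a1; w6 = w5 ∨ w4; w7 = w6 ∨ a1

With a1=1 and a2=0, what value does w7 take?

1

w1 = 0 ⊕ 1 = 1
w2 = 0 ∨ 1 = 1
w3 = 1 ⊕ 1 = 0
w4 = 0 ⊕ 1 = 1
w5 = 1 ⊕ 1 = 0
w6 = 0 ∨ 1 = 1
w7 = 1 ∨ 1 = 1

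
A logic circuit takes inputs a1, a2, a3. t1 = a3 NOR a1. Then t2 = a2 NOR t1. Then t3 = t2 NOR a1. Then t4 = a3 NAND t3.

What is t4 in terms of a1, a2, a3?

a3 NAND ((a2 NOR (a3 NOR a1)) NOR a1)

t1 = a3 NOR a1
t2 = a2 NOR t1 = a2 NOR (a3 NOR a1)
t3 = t2 NOR a1 = (a2 NOR (a3 NOR a1)) NOR a1
t4 = a3 NAND t3 = a3 NAND ((a2 NOR (a3 NOR a1)) NOR a1)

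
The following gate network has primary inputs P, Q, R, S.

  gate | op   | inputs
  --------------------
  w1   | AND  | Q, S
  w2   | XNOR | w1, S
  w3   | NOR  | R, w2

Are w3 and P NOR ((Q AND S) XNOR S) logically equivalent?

w1 = Q AND S
w2 = w1 XNOR S = (Q AND S) XNOR S
w3 = R NOR w2 = R NOR ((Q AND S) XNOR S)
At P=0, Q=0, R=1, S=1: circuit gives 0, formula gives 1.

No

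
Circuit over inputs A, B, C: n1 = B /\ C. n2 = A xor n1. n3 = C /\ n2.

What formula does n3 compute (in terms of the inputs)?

n1 = B /\ C
n2 = A xor n1 = A xor (B /\ C)
n3 = C /\ n2 = C /\ (A xor (B /\ C))

C /\ (A xor (B /\ C))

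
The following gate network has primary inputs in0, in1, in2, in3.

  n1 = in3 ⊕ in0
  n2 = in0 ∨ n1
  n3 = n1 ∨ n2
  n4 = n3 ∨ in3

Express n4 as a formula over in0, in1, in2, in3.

n1 = in3 ⊕ in0
n2 = in0 ∨ n1 = in0 ∨ (in3 ⊕ in0)
n3 = n1 ∨ n2 = (in3 ⊕ in0) ∨ (in0 ∨ (in3 ⊕ in0))
n4 = n3 ∨ in3 = ((in3 ⊕ in0) ∨ (in0 ∨ (in3 ⊕ in0))) ∨ in3

((in3 ⊕ in0) ∨ (in0 ∨ (in3 ⊕ in0))) ∨ in3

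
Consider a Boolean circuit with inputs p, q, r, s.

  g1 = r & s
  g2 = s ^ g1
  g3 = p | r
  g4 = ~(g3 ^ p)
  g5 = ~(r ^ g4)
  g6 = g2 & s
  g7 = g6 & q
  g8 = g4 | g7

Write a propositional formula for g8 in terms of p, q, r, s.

(~((p | r) ^ p)) | (((s ^ (r & s)) & s) & q)

g1 = r & s
g2 = s ^ g1 = s ^ (r & s)
g3 = p | r
g4 = ~(g3 ^ p) = ~((p | r) ^ p)
g6 = g2 & s = (s ^ (r & s)) & s
g7 = g6 & q = ((s ^ (r & s)) & s) & q
g8 = g4 | g7 = (~((p | r) ^ p)) | (((s ^ (r & s)) & s) & q)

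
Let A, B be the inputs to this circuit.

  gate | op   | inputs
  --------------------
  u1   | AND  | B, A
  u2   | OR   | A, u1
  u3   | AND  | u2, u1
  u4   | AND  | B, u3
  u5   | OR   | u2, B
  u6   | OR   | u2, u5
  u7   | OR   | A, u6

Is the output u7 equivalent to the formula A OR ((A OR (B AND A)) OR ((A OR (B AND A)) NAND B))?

u1 = B AND A
u2 = A OR u1 = A OR (B AND A)
u5 = u2 OR B = (A OR (B AND A)) OR B
u6 = u2 OR u5 = (A OR (B AND A)) OR ((A OR (B AND A)) OR B)
u7 = A OR u6 = A OR ((A OR (B AND A)) OR ((A OR (B AND A)) OR B))
At A=0, B=0: circuit gives 0, formula gives 1.

No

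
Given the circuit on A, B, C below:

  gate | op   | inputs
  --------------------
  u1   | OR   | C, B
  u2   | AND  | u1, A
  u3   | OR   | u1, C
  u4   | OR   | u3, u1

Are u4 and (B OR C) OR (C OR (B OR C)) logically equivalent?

Yes

u1 = C OR B
u3 = u1 OR C = (C OR B) OR C
u4 = u3 OR u1 = ((C OR B) OR C) OR (C OR B)
At A=0, B=0, C=0: circuit gives 0, formula gives 0.
At A=0, B=0, C=1: circuit gives 1, formula gives 1.
Agrees on all 8 inputs.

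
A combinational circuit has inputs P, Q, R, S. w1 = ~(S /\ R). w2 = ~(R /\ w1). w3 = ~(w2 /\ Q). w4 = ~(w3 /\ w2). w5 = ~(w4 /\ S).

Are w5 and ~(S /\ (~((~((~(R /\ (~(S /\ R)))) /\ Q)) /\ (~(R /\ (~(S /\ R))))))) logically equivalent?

Yes

w1 = ~(S /\ R)
w2 = ~(R /\ w1) = ~(R /\ (~(S /\ R)))
w3 = ~(w2 /\ Q) = ~((~(R /\ (~(S /\ R)))) /\ Q)
w4 = ~(w3 /\ w2) = ~((~((~(R /\ (~(S /\ R)))) /\ Q)) /\ (~(R /\ (~(S /\ R)))))
w5 = ~(w4 /\ S) = ~((~((~((~(R /\ (~(S /\ R)))) /\ Q)) /\ (~(R /\ (~(S /\ R)))))) /\ S)
At P=0, Q=1, R=0, S=1: circuit gives 0, formula gives 0.
At P=0, Q=0, R=0, S=0: circuit gives 1, formula gives 1.
Agrees on all 16 inputs.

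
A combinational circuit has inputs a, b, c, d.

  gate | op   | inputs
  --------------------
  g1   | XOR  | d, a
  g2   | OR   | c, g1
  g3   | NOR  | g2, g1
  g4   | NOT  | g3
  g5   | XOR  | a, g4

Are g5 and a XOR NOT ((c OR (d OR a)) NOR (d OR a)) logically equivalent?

No

g1 = d XOR a
g2 = c OR g1 = c OR (d XOR a)
g3 = g2 NOR g1 = (c OR (d XOR a)) NOR (d XOR a)
g4 = NOT g3 = NOT ((c OR (d XOR a)) NOR (d XOR a))
g5 = a XOR g4 = a XOR NOT ((c OR (d XOR a)) NOR (d XOR a))
At a=1, b=0, c=0, d=1: circuit gives 1, formula gives 0.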